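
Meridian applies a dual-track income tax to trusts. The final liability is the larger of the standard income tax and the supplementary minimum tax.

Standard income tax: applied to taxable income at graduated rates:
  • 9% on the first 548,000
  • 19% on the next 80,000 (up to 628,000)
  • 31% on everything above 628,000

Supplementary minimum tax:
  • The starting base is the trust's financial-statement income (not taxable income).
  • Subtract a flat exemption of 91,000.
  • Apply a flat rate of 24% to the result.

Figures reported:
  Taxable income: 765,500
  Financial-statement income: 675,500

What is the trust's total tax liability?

Supplementary minimum tax:
  Base (financial-statement income): 675,500
  Less exemption 91,000 → base 584,500
  584,500 × 24% = 140,280

Standard income tax:
  548,000 × 9% = 49,320
  80,000 × 19% = 15,200
  137,500 × 31% = 42,625
  → 107,145

140,280 > 107,145, so the supplementary minimum tax is the binding amount.

140,280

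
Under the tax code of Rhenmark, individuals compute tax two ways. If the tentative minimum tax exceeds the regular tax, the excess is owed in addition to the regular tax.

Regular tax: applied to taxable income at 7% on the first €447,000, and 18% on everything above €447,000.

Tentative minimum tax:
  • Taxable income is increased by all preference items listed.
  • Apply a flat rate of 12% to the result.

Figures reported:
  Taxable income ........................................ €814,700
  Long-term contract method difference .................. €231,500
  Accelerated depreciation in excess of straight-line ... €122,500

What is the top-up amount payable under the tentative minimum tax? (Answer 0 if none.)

Tentative minimum tax:
  Adjusted income: €814,700 + €231,500 + €122,500 = €1,168,700
  €1,168,700 × 12% = €140,244

Regular tax:
  €447,000 × 7% = €31,290
  €367,700 × 18% = €66,186
  → €97,476

Excess of tentative minimum tax over regular tax: €140,244 − €97,476 = €42,768.

€42,768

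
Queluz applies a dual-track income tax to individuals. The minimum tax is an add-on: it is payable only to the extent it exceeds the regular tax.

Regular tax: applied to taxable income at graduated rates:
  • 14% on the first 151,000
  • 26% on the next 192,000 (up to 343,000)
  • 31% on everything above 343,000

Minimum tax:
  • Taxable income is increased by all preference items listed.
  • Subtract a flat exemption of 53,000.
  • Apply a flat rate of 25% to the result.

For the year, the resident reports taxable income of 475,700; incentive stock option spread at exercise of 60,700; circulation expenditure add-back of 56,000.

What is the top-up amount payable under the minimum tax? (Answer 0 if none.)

22,653

Regular tax:
  151,000 × 14% = 21,140
  192,000 × 26% = 49,920
  132,700 × 31% = 41,137
  → 112,197

Minimum tax:
  Adjusted income: 475,700 + 60,700 + 56,000 = 592,400
  Less exemption 53,000 → base 539,400
  539,400 × 25% = 134,850

Excess of minimum tax over regular tax: 134,850 − 112,197 = 22,653.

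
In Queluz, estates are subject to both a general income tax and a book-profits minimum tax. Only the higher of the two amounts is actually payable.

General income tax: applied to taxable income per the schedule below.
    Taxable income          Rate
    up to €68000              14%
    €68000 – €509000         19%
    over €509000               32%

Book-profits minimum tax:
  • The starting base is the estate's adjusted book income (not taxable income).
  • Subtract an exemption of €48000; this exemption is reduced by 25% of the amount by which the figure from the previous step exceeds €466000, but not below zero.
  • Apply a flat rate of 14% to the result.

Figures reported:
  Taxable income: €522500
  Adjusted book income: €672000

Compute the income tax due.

Book-profits minimum tax:
  Base (adjusted book income): €672000
  Exemption: 25% × (€672000 − €466000) = €51500 ≥ €48000, so the exemption is fully phased out
  Base: €672000 − €0 = €672000
  €672000 × 14% = €94080

General income tax:
  €68000 × 14% = €9520
  €441000 × 19% = €83790
  €13500 × 32% = €4320
  → €97630

€97630 > €94080, so the general income tax governs.

€97630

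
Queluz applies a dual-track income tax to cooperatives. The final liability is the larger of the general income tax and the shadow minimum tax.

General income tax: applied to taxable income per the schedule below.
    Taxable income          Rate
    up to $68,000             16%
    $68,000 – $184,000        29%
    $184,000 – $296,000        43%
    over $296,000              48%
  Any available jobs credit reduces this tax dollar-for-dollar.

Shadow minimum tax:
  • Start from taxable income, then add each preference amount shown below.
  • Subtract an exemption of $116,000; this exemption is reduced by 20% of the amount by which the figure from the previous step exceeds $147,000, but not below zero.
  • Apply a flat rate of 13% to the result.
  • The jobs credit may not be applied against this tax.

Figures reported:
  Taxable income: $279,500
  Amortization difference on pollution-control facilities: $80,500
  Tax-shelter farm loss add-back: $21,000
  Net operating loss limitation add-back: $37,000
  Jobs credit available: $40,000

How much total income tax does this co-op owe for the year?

$46,306

General income tax:
  $68,000 × 16% = $10,880
  $116,000 × 29% = $33,640
  $95,500 × 43% = $41,065
  → $85,585
  Less jobs credit $40,000 → $45,585

Shadow minimum tax:
  Adjusted income: $279,500 + $80,500 + $21,000 + $37,000 = $418,000
  Exemption: $116,000 − 20% × ($418,000 − $147,000) = $116,000 − $54,200 = $61,800
  Base: $418,000 − $61,800 = $356,200
  $356,200 × 13% = $46,306

$46,306 > $45,585, so the shadow minimum tax is the binding amount.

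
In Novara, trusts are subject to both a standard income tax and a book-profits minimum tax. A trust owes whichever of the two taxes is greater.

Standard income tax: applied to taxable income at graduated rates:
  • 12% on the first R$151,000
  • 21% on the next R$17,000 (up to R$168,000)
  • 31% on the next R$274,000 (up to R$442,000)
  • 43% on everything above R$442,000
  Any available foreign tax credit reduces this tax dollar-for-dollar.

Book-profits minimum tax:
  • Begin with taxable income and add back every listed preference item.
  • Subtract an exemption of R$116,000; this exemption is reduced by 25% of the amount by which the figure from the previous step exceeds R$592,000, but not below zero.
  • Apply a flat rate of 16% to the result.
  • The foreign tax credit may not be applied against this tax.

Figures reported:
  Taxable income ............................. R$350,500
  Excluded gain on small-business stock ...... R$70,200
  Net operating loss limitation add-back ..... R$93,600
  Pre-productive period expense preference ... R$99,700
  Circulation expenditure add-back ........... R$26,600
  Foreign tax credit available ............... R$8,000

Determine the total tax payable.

R$85,880

Book-profits minimum tax:
  Adjusted income: R$350,500 + R$70,200 + R$93,600 + R$99,700 + R$26,600 = R$640,600
  Exemption: R$116,000 − 25% × (R$640,600 − R$592,000) = R$116,000 − R$12,150 = R$103,850
  Base: R$640,600 − R$103,850 = R$536,750
  R$536,750 × 16% = R$85,880

Standard income tax:
  R$151,000 × 12% = R$18,120
  R$17,000 × 21% = R$3,570
  R$182,500 × 31% = R$56,575
  → R$78,265
  Less foreign tax credit R$8,000 → R$70,265

R$85,880 > R$70,265, so the book-profits minimum tax is the binding amount.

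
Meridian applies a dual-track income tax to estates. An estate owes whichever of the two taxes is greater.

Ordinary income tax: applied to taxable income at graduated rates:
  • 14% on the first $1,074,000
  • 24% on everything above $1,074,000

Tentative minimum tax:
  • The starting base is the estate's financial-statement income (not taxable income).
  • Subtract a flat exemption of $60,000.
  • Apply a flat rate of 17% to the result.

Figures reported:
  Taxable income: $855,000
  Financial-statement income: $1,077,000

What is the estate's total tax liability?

Ordinary income tax:
  $855,000 × 14% = $119,700

Tentative minimum tax:
  Base (financial-statement income): $1,077,000
  Less exemption $60,000 → base $1,017,000
  $1,017,000 × 17% = $172,890

$172,890 > $119,700, so the tentative minimum tax is the binding amount.

$172,890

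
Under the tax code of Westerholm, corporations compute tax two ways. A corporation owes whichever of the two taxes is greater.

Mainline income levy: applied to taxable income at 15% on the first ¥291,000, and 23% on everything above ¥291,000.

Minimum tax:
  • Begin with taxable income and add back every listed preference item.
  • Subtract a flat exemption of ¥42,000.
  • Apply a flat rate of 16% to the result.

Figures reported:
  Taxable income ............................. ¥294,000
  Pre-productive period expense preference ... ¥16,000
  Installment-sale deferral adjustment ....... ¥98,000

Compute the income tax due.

Minimum tax:
  Adjusted income: ¥294,000 + ¥16,000 + ¥98,000 = ¥408,000
  Less exemption ¥42,000 → base ¥366,000
  ¥366,000 × 16% = ¥58,560

Mainline income levy:
  ¥291,000 × 15% = ¥43,650
  ¥3,000 × 23% = ¥690
  → ¥44,340

¥58,560 > ¥44,340, so the minimum tax is the binding amount.

¥58,560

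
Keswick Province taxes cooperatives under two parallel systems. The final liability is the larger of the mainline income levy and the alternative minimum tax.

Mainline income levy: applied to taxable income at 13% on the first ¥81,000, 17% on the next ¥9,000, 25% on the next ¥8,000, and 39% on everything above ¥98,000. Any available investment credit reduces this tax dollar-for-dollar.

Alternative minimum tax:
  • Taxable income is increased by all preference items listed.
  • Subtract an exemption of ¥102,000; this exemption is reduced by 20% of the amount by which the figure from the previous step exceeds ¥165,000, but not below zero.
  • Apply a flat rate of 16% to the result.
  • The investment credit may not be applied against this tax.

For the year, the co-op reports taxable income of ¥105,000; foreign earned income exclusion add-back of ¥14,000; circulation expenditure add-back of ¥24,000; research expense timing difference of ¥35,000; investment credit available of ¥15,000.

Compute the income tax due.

¥12,576

Mainline income levy:
  ¥81,000 × 13% = ¥10,530
  ¥9,000 × 17% = ¥1,530
  ¥8,000 × 25% = ¥2,000
  ¥7,000 × 39% = ¥2,730
  → ¥16,790
  Less investment credit ¥15,000 → ¥1,790

Alternative minimum tax:
  Adjusted income: ¥105,000 + ¥14,000 + ¥24,000 + ¥35,000 = ¥178,000
  Exemption: ¥102,000 − 20% × (¥178,000 − ¥165,000) = ¥102,000 − ¥2,600 = ¥99,400
  Base: ¥178,000 − ¥99,400 = ¥78,600
  ¥78,600 × 16% = ¥12,576

¥12,576 > ¥1,790, so the alternative minimum tax is the binding amount.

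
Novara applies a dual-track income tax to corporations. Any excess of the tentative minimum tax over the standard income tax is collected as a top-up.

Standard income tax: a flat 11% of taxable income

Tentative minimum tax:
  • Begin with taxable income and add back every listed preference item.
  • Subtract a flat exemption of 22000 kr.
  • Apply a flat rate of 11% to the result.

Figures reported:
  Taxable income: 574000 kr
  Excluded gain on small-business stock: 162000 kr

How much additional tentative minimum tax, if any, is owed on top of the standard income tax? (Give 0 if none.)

15400 kr

Standard income tax:
  574000 kr × 11% = 63140 kr

Tentative minimum tax:
  Adjusted income: 574000 kr + 162000 kr = 736000 kr
  Less exemption 22000 kr → base 714000 kr
  714000 kr × 11% = 78540 kr

Excess of tentative minimum tax over standard income tax: 78540 kr − 63140 kr = 15400 kr.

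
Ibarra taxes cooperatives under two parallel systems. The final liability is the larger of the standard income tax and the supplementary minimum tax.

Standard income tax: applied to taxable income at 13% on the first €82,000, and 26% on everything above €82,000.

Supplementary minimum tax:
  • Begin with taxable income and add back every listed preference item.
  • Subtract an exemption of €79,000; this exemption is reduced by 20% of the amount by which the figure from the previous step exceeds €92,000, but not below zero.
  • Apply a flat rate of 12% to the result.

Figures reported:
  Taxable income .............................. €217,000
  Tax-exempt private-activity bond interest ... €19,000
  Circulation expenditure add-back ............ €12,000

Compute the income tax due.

€45,760

Supplementary minimum tax:
  Adjusted income: €217,000 + €19,000 + €12,000 = €248,000
  Exemption: €79,000 − 20% × (€248,000 − €92,000) = €79,000 − €31,200 = €47,800
  Base: €248,000 − €47,800 = €200,200
  €200,200 × 12% = €24,024

Standard income tax:
  €82,000 × 13% = €10,660
  €135,000 × 26% = €35,100
  → €45,760

€45,760 > €24,024, so the standard income tax governs.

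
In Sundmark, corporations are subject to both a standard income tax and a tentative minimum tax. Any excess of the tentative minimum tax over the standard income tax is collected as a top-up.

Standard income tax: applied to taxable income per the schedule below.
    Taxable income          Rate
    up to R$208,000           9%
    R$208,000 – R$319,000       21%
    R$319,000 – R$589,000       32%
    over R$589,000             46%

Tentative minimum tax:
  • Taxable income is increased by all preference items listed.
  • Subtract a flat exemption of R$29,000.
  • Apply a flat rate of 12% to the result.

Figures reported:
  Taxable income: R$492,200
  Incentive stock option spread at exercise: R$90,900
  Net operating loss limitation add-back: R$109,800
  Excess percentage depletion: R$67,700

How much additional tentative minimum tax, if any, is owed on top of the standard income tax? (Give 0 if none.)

R$0

Tentative minimum tax:
  Adjusted income: R$492,200 + R$90,900 + R$109,800 + R$67,700 = R$760,600
  Less exemption R$29,000 → base R$731,600
  R$731,600 × 12% = R$87,792

Standard income tax:
  R$208,000 × 9% = R$18,720
  R$111,000 × 21% = R$23,310
  R$173,200 × 32% = R$55,424
  → R$97,454

R$87,792 ≤ R$97,454, so no add-on is due.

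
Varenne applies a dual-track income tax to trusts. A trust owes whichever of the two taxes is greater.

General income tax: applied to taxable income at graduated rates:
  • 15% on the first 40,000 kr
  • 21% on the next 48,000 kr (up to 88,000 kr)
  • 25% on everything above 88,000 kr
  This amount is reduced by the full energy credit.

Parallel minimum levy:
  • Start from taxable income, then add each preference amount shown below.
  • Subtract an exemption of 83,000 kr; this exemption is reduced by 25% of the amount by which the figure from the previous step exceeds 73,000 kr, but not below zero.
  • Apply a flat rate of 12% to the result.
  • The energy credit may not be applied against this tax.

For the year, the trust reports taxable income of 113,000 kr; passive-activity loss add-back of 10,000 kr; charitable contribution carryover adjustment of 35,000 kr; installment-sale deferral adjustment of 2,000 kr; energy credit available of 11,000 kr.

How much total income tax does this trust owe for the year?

Parallel minimum levy:
  Adjusted income: 113,000 kr + 10,000 kr + 35,000 kr + 2,000 kr = 160,000 kr
  Exemption: 83,000 kr − 25% × (160,000 kr − 73,000 kr) = 83,000 kr − 21,750 kr = 61,250 kr
  Base: 160,000 kr − 61,250 kr = 98,750 kr
  98,750 kr × 12% = 11,850 kr

General income tax:
  40,000 kr × 15% = 6,000 kr
  48,000 kr × 21% = 10,080 kr
  25,000 kr × 25% = 6,250 kr
  → 22,330 kr
  Less energy credit 11,000 kr → 11,330 kr

11,850 kr > 11,330 kr, so the parallel minimum levy is the binding amount.

11,850 kr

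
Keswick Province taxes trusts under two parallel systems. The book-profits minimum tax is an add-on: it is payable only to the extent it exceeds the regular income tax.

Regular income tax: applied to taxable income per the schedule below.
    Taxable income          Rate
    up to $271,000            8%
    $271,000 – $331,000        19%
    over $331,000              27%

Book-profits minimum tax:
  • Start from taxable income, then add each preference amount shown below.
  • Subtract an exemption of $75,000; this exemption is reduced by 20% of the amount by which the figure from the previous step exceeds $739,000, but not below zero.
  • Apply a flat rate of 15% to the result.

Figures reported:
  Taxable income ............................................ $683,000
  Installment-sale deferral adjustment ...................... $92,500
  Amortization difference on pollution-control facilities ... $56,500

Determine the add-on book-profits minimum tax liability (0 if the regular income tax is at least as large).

Regular income tax:
  $271,000 × 8% = $21,680
  $60,000 × 19% = $11,400
  $352,000 × 27% = $95,040
  → $128,120

Book-profits minimum tax:
  Adjusted income: $683,000 + $92,500 + $56,500 = $832,000
  Exemption: $75,000 − 20% × ($832,000 − $739,000) = $75,000 − $18,600 = $56,400
  Base: $832,000 − $56,400 = $775,600
  $775,600 × 15% = $116,340

$116,340 ≤ $128,120, so no add-on is due.

$0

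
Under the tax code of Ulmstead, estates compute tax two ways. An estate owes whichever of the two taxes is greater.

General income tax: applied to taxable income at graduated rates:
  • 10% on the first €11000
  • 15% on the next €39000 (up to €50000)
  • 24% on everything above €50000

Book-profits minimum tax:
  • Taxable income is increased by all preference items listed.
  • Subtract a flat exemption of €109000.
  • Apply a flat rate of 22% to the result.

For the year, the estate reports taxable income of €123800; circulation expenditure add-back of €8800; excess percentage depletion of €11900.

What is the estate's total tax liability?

€24662

Book-profits minimum tax:
  Adjusted income: €123800 + €8800 + €11900 = €144500
  Less exemption €109000 → base €35500
  €35500 × 22% = €7810

General income tax:
  €11000 × 10% = €1100
  €39000 × 15% = €5850
  €73800 × 24% = €17712
  → €24662

€24662 > €7810, so the general income tax governs.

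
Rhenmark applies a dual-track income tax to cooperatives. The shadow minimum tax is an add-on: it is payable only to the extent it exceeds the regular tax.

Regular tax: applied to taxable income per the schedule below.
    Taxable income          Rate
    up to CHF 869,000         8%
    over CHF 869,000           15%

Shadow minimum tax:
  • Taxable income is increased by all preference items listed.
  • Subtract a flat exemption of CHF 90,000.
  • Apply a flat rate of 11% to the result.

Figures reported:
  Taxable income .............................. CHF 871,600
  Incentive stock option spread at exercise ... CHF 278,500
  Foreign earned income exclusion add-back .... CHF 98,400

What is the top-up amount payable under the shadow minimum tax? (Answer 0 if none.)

CHF 57,525

Regular tax:
  CHF 869,000 × 8% = CHF 69,520
  CHF 2,600 × 15% = CHF 390
  → CHF 69,910

Shadow minimum tax:
  Adjusted income: CHF 871,600 + CHF 278,500 + CHF 98,400 = CHF 1,248,500
  Less exemption CHF 90,000 → base CHF 1,158,500
  CHF 1,158,500 × 11% = CHF 127,435

Excess of shadow minimum tax over regular tax: CHF 127,435 − CHF 69,910 = CHF 57,525.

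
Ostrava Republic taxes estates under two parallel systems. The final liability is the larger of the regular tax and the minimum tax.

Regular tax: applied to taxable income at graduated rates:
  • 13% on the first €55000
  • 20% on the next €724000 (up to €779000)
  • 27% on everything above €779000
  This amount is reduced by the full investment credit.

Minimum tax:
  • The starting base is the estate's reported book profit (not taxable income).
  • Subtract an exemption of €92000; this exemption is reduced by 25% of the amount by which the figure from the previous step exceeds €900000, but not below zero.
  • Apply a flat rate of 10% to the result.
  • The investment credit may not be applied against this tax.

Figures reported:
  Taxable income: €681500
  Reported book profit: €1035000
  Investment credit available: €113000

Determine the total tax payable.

€97675

Minimum tax:
  Base (reported book profit): €1035000
  Exemption: €92000 − 25% × (€1035000 − €900000) = €92000 − €33750 = €58250
  Base: €1035000 − €58250 = €976750
  €976750 × 10% = €97675

Regular tax:
  €55000 × 13% = €7150
  €626500 × 20% = €125300
  → €132450
  Less investment credit €113000 → €19450

€97675 > €19450, so the minimum tax is the binding amount.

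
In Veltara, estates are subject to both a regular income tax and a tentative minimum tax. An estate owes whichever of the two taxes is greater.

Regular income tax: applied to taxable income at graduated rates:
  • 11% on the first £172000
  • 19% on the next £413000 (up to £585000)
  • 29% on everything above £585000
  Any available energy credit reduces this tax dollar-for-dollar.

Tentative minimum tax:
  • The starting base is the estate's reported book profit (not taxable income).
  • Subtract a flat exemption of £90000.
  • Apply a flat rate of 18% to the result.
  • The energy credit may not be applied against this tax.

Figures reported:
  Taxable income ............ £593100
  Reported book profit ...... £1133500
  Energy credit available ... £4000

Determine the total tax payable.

Regular income tax:
  £172000 × 11% = £18920
  £413000 × 19% = £78470
  £8100 × 29% = £2349
  → £99739
  Less energy credit £4000 → £95739

Tentative minimum tax:
  Base (reported book profit): £1133500
  Less exemption £90000 → base £1043500
  £1043500 × 18% = £187830

£187830 > £95739, so the tentative minimum tax is the binding amount.

£187830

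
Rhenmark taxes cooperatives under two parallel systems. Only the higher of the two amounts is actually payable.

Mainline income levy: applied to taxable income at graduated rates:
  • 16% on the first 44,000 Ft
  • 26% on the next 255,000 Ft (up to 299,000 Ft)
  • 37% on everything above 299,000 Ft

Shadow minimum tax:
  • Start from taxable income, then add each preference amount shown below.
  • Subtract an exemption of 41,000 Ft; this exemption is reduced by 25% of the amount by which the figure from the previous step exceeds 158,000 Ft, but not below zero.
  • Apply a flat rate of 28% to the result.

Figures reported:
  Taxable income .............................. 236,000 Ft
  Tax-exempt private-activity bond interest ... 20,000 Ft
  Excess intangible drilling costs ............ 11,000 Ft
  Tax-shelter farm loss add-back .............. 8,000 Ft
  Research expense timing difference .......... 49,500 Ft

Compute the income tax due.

Shadow minimum tax:
  Adjusted income: 236,000 Ft + 20,000 Ft + 11,000 Ft + 8,000 Ft + 49,500 Ft = 324,500 Ft
  Exemption: 25% × (324,500 Ft − 158,000 Ft) = 41,625 Ft ≥ 41,000 Ft, so the exemption is fully phased out
  Base: 324,500 Ft − 0 Ft = 324,500 Ft
  324,500 Ft × 28% = 90,860 Ft

Mainline income levy:
  44,000 Ft × 16% = 7,040 Ft
  192,000 Ft × 26% = 49,920 Ft
  → 56,960 Ft

90,860 Ft > 56,960 Ft, so the shadow minimum tax is the binding amount.

90,860 Ft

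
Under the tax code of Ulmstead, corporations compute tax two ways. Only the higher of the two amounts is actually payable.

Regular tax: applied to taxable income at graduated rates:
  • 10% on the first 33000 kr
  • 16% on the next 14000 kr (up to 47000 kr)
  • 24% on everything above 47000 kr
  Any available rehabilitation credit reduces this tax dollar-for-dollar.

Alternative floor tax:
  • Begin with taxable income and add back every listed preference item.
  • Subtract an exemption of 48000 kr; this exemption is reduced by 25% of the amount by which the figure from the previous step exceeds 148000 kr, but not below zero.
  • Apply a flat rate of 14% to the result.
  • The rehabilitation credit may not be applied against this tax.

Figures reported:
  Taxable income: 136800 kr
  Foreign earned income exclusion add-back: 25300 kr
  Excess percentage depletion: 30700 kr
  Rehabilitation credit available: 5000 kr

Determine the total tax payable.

Regular tax:
  33000 kr × 10% = 3300 kr
  14000 kr × 16% = 2240 kr
  89800 kr × 24% = 21552 kr
  → 27092 kr
  Less rehabilitation credit 5000 kr → 22092 kr

Alternative floor tax:
  Adjusted income: 136800 kr + 25300 kr + 30700 kr = 192800 kr
  Exemption: 48000 kr − 25% × (192800 kr − 148000 kr) = 48000 kr − 11200 kr = 36800 kr
  Base: 192800 kr − 36800 kr = 156000 kr
  156000 kr × 14% = 21840 kr

22092 kr > 21840 kr, so the regular tax governs.

22092 kr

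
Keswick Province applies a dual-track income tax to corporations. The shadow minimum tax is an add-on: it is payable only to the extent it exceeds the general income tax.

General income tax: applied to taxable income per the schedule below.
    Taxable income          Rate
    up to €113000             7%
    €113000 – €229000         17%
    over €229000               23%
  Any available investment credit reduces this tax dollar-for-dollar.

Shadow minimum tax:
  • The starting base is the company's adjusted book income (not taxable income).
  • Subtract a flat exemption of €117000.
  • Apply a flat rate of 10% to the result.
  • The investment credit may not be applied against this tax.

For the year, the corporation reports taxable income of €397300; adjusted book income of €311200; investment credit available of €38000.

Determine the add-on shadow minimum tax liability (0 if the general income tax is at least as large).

General income tax:
  €113000 × 7% = €7910
  €116000 × 17% = €19720
  €168300 × 23% = €38709
  → €66339
  Less investment credit €38000 → €28339

Shadow minimum tax:
  Base (adjusted book income): €311200
  Less exemption €117000 → base €194200
  €194200 × 10% = €19420

€19420 ≤ €28339, so no add-on is due.

€0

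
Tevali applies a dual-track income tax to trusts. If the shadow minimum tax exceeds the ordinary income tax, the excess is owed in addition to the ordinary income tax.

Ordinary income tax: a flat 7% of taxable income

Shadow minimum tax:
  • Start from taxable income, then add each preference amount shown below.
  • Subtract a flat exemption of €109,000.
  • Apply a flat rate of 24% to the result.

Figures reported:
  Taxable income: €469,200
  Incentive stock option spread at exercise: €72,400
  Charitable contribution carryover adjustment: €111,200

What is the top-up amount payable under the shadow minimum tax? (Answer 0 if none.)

€97,668

Shadow minimum tax:
  Adjusted income: €469,200 + €72,400 + €111,200 = €652,800
  Less exemption €109,000 → base €543,800
  €543,800 × 24% = €130,512

Ordinary income tax:
  €469,200 × 7% = €32,844

Excess of shadow minimum tax over ordinary income tax: €130,512 − €32,844 = €97,668.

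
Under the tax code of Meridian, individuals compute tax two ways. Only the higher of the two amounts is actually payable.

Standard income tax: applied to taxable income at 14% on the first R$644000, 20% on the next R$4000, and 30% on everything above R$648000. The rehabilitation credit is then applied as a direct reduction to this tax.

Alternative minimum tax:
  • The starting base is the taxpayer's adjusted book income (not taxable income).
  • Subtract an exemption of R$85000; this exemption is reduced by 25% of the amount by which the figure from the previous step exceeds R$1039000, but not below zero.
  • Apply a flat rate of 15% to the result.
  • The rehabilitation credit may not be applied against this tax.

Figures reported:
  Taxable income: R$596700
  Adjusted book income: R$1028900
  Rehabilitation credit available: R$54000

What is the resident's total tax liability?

R$141585

Standard income tax:
  R$596700 × 14% = R$83538
  Less rehabilitation credit R$54000 → R$29538

Alternative minimum tax:
  Base (adjusted book income): R$1028900
  Exemption: R$1028900 ≤ R$1039000, so full R$85000 applies
  Base: R$1028900 − R$85000 = R$943900
  R$943900 × 15% = R$141585

R$141585 > R$29538, so the alternative minimum tax is the binding amount.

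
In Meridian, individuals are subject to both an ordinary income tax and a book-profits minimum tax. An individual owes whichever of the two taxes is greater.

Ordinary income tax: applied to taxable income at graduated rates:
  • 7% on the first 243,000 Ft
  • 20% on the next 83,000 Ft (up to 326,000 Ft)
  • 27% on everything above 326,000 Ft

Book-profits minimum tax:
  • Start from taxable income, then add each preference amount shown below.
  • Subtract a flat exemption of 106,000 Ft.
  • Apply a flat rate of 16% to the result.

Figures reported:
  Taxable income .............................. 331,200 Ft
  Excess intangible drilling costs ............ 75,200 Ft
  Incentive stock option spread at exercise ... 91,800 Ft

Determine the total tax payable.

62,752 Ft

Ordinary income tax:
  243,000 Ft × 7% = 17,010 Ft
  83,000 Ft × 20% = 16,600 Ft
  5,200 Ft × 27% = 1,404 Ft
  → 35,014 Ft

Book-profits minimum tax:
  Adjusted income: 331,200 Ft + 75,200 Ft + 91,800 Ft = 498,200 Ft
  Less exemption 106,000 Ft → base 392,200 Ft
  392,200 Ft × 16% = 62,752 Ft

62,752 Ft > 35,014 Ft, so the book-profits minimum tax is the binding amount.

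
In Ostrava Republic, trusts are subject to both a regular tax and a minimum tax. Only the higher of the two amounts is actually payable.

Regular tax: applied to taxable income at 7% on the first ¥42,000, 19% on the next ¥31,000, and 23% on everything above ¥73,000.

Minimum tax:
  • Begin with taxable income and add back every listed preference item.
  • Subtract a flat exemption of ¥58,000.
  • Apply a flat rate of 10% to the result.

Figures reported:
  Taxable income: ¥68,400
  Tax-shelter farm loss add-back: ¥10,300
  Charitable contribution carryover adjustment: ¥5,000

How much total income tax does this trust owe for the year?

Regular tax:
  ¥42,000 × 7% = ¥2,940
  ¥26,400 × 19% = ¥5,016
  → ¥7,956

Minimum tax:
  Adjusted income: ¥68,400 + ¥10,300 + ¥5,000 = ¥83,700
  Less exemption ¥58,000 → base ¥25,700
  ¥25,700 × 10% = ¥2,570

¥7,956 > ¥2,570, so the regular tax governs.

¥7,956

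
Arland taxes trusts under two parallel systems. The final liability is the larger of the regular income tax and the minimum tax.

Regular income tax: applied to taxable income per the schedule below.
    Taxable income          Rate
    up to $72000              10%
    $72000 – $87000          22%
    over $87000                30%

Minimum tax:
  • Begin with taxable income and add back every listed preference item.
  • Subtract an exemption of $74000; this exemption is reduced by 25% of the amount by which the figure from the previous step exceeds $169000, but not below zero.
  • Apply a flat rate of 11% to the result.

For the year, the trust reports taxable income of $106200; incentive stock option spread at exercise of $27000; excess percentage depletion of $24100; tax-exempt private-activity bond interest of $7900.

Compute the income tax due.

$16260

Minimum tax:
  Adjusted income: $106200 + $27000 + $24100 + $7900 = $165200
  Exemption: $165200 ≤ $169000, so full $74000 applies
  Base: $165200 − $74000 = $91200
  $91200 × 11% = $10032

Regular income tax:
  $72000 × 10% = $7200
  $15000 × 22% = $3300
  $19200 × 30% = $5760
  → $16260

$16260 > $10032, so the regular income tax governs.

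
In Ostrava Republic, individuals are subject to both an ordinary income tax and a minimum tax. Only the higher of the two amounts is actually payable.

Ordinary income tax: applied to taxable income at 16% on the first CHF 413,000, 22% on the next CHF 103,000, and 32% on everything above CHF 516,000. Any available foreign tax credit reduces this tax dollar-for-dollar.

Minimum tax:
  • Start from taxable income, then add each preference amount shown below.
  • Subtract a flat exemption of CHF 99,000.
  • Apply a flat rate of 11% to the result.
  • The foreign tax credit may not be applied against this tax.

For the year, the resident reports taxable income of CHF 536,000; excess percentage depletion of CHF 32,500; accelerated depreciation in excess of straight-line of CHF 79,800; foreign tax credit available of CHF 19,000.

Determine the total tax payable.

Ordinary income tax:
  CHF 413,000 × 16% = CHF 66,080
  CHF 103,000 × 22% = CHF 22,660
  CHF 20,000 × 32% = CHF 6,400
  → CHF 95,140
  Less foreign tax credit CHF 19,000 → CHF 76,140

Minimum tax:
  Adjusted income: CHF 536,000 + CHF 32,500 + CHF 79,800 = CHF 648,300
  Less exemption CHF 99,000 → base CHF 549,300
  CHF 549,300 × 11% = CHF 60,423

CHF 76,140 > CHF 60,423, so the ordinary income tax governs.

CHF 76,140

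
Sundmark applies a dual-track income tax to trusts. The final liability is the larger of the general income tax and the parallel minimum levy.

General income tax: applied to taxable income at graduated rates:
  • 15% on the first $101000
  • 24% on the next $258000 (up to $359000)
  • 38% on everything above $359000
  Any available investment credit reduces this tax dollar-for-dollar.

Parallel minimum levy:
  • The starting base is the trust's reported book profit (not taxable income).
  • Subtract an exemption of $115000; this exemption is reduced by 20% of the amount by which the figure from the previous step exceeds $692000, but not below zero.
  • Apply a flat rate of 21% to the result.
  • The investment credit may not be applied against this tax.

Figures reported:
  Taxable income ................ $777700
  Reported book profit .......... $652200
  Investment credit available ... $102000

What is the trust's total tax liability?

$134176

Parallel minimum levy:
  Base (reported book profit): $652200
  Exemption: $652200 ≤ $692000, so full $115000 applies
  Base: $652200 − $115000 = $537200
  $537200 × 21% = $112812

General income tax:
  $101000 × 15% = $15150
  $258000 × 24% = $61920
  $418700 × 38% = $159106
  → $236176
  Less investment credit $102000 → $134176

$134176 > $112812, so the general income tax governs.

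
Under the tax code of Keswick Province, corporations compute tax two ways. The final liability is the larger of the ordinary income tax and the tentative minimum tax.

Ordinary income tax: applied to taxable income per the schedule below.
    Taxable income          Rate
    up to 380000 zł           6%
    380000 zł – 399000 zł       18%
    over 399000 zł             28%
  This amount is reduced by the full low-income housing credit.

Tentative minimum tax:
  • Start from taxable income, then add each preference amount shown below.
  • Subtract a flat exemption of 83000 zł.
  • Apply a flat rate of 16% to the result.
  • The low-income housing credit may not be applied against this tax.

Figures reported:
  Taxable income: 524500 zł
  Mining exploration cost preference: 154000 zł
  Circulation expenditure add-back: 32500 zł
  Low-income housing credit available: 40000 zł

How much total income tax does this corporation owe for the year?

100480 zł

Tentative minimum tax:
  Adjusted income: 524500 zł + 154000 zł + 32500 zł = 711000 zł
  Less exemption 83000 zł → base 628000 zł
  628000 zł × 16% = 100480 zł

Ordinary income tax:
  380000 zł × 6% = 22800 zł
  19000 zł × 18% = 3420 zł
  125500 zł × 28% = 35140 zł
  → 61360 zł
  Less low-income housing credit 40000 zł → 21360 zł

100480 zł > 21360 zł, so the tentative minimum tax is the binding amount.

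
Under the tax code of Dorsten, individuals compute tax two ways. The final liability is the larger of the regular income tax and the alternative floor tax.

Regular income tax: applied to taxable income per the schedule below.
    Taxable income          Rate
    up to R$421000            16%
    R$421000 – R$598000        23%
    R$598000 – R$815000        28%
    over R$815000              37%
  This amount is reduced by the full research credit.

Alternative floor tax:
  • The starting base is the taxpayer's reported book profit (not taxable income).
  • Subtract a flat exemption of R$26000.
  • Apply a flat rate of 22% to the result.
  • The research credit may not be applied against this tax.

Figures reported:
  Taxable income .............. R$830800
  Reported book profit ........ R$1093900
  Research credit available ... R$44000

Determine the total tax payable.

Alternative floor tax:
  Base (reported book profit): R$1093900
  Less exemption R$26000 → base R$1067900
  R$1067900 × 22% = R$234938

Regular income tax:
  R$421000 × 16% = R$67360
  R$177000 × 23% = R$40710
  R$217000 × 28% = R$60760
  R$15800 × 37% = R$5846
  → R$174676
  Less research credit R$44000 → R$130676

R$234938 > R$130676, so the alternative floor tax is the binding amount.

R$234938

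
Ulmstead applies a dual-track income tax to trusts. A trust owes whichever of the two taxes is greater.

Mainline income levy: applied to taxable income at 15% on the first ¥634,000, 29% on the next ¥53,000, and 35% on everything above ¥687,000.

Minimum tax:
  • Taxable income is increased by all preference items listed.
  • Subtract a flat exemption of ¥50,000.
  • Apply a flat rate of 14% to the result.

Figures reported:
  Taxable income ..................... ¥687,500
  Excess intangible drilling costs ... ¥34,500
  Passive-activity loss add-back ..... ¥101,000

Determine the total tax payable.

Mainline income levy:
  ¥634,000 × 15% = ¥95,100
  ¥53,000 × 29% = ¥15,370
  ¥500 × 35% = ¥175
  → ¥110,645

Minimum tax:
  Adjusted income: ¥687,500 + ¥34,500 + ¥101,000 = ¥823,000
  Less exemption ¥50,000 → base ¥773,000
  ¥773,000 × 14% = ¥108,220

¥110,645 > ¥108,220, so the mainline income levy governs.

¥110,645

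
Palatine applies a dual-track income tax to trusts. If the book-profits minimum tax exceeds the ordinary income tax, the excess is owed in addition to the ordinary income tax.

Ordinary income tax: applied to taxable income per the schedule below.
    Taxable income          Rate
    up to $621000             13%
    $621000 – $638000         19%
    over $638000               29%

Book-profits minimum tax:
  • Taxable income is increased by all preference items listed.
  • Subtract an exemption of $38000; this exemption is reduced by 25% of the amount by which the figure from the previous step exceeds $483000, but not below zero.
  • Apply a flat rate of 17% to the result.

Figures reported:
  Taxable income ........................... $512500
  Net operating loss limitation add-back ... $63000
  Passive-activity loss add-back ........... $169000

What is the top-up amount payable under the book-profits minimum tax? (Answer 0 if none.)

$59940

Book-profits minimum tax:
  Adjusted income: $512500 + $63000 + $169000 = $744500
  Exemption: 25% × ($744500 − $483000) = $65375 ≥ $38000, so the exemption is fully phased out
  Base: $744500 − $0 = $744500
  $744500 × 17% = $126565

Ordinary income tax:
  $512500 × 13% = $66625

Excess of book-profits minimum tax over ordinary income tax: $126565 − $66625 = $59940.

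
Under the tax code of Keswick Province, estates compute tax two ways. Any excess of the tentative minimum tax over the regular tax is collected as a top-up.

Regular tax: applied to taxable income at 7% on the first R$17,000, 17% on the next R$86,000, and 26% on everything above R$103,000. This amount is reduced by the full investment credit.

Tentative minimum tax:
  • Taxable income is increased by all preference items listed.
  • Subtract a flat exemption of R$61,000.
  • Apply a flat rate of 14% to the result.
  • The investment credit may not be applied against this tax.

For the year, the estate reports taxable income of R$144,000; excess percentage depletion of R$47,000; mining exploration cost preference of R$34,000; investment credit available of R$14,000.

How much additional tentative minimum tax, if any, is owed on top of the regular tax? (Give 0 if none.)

R$10,490

Regular tax:
  R$17,000 × 7% = R$1,190
  R$86,000 × 17% = R$14,620
  R$41,000 × 26% = R$10,660
  → R$26,470
  Less investment credit R$14,000 → R$12,470

Tentative minimum tax:
  Adjusted income: R$144,000 + R$47,000 + R$34,000 = R$225,000
  Less exemption R$61,000 → base R$164,000
  R$164,000 × 14% = R$22,960

Excess of tentative minimum tax over regular tax: R$22,960 − R$12,470 = R$10,490.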